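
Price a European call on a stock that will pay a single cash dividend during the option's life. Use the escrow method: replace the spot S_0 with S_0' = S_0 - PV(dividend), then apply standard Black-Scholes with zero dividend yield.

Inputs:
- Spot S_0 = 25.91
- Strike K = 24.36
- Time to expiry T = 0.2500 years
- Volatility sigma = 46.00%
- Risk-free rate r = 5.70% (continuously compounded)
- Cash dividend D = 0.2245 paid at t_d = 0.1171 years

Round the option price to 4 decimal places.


Answer: Price = 3.2073

Derivation:
PV(D) = D * exp(-r * t_d) = 0.2245 * 0.99334753 = 0.22300652
S_0' = S_0 - PV(D) = 25.9100 - 0.22300652 = 25.68699348
d1 = (ln(S_0'/K) + (r + sigma^2/2)*T) / (sigma*sqrt(T)) = 0.40757535
d2 = d1 - sigma*sqrt(T) = 0.17757535
exp(-rT) = 0.98585105
N(d1) = 0.65820727; N(d2) = 0.57047176
C = S_0' * N(d1) - K * exp(-rT) * N(d2) = 25.68699348 * 0.65820727 - 24.3600 * 0.98585105 * 0.57047176 = 3.2073


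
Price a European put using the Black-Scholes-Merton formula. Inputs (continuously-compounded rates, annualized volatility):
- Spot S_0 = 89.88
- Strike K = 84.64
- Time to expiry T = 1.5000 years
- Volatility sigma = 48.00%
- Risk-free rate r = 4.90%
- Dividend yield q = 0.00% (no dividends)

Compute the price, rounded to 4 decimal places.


d1 = (ln(S/K) + (r - q + 0.5*sigma^2) * T) / (sigma * sqrt(T)) = 0.52114337
d2 = d1 - sigma * sqrt(T) = -0.06673417
exp(-rT) = 0.92913615; exp(-qT) = 1.00000000
P = K * exp(-rT) * N(-d2) - S_0 * exp(-qT) * N(-d1)
N(-d1) = 0.30113345; N(-d2) = 0.52660334
P = 84.6400 * 0.92913615 * 0.52660334 - 89.8800 * 1.00000000 * 0.30113345 = 14.3473

Answer: Price = 14.3473


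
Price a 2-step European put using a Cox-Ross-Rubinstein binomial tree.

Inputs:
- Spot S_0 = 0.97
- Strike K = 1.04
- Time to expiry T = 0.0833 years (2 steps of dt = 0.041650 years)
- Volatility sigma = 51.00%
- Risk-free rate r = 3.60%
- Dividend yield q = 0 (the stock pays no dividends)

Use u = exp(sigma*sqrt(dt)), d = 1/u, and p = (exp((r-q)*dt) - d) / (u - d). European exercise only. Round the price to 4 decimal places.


dt = T/N = 0.041650
u = exp(sigma*sqrt(dt)) = 1.109692; d = 1/u = 0.901151
p = (exp((r-q)*dt) - d) / (u - d) = 0.481198
Discount per step: exp(-r*dt) = 0.998502
Stock lattice S(k, i) with i counting down-moves:
  k=0: S(0,0) = 0.9700
  k=1: S(1,0) = 1.0764; S(1,1) = 0.8741
  k=2: S(2,0) = 1.1945; S(2,1) = 0.9700; S(2,2) = 0.7877
Terminal payoffs V(N, i) = max(K - S_T, 0):
  V(2,0) = 0.000000; V(2,1) = 0.070000; V(2,2) = 0.252289
Backward induction: V(k, i) = exp(-r*dt) * [p * V(k+1, i) + (1-p) * V(k+1, i+1)].
  V(1,0) = exp(-r*dt) * [p*0.000000 + (1-p)*0.070000] = 0.036262
  V(1,1) = exp(-r*dt) * [p*0.070000 + (1-p)*0.252289] = 0.164325
  V(0,0) = exp(-r*dt) * [p*0.036262 + (1-p)*0.164325] = 0.102547

Answer: Price = V(0,0) = 0.1025


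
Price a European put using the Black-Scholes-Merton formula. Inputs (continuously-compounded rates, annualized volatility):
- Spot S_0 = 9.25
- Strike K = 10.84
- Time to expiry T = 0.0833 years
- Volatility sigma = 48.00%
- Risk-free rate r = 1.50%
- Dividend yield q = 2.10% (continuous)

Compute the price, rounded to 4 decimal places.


d1 = (ln(S/K) + (r - q + 0.5*sigma^2) * T) / (sigma * sqrt(T)) = -1.07930580
d2 = d1 - sigma * sqrt(T) = -1.21784215
exp(-rT) = 0.99875128; exp(-qT) = 0.99825223
P = K * exp(-rT) * N(-d2) - S_0 * exp(-qT) * N(-d1)
N(-d1) = 0.85977429; N(-d2) = 0.88835802
P = 10.8400 * 0.99875128 * 0.88835802 - 9.2500 * 0.99825223 * 0.85977429 = 1.6788

Answer: Price = 1.6788


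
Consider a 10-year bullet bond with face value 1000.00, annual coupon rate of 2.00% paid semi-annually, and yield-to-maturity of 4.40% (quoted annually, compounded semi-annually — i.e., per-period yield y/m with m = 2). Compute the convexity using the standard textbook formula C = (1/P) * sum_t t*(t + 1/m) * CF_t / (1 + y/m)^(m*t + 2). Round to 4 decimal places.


Answer: Convexity = 87.1368

Derivation:
Coupon per period c = face * coupon_rate / m = 10.000000
Periods per year m = 2; per-period yield y/m = 0.022000
Number of cashflows N = 20
Cashflows (t years, CF_t, discount factor 1/(1+y/m)^(m*t), PV):
  t = 0.5000: CF_t = 10.000000, DF = 0.978474, PV = 9.784736
  t = 1.0000: CF_t = 10.000000, DF = 0.957411, PV = 9.574105
  t = 1.5000: CF_t = 10.000000, DF = 0.936801, PV = 9.368009
  t = 2.0000: CF_t = 10.000000, DF = 0.916635, PV = 9.166350
  t = 2.5000: CF_t = 10.000000, DF = 0.896903, PV = 8.969031
  t = 3.0000: CF_t = 10.000000, DF = 0.877596, PV = 8.775960
  t = 3.5000: CF_t = 10.000000, DF = 0.858704, PV = 8.587045
  t = 4.0000: CF_t = 10.000000, DF = 0.840220, PV = 8.402196
  t = 4.5000: CF_t = 10.000000, DF = 0.822133, PV = 8.221327
  t = 5.0000: CF_t = 10.000000, DF = 0.804435, PV = 8.044352
  t = 5.5000: CF_t = 10.000000, DF = 0.787119, PV = 7.871185
  t = 6.0000: CF_t = 10.000000, DF = 0.770175, PV = 7.701747
  t = 6.5000: CF_t = 10.000000, DF = 0.753596, PV = 7.535956
  t = 7.0000: CF_t = 10.000000, DF = 0.737373, PV = 7.373734
  t = 7.5000: CF_t = 10.000000, DF = 0.721500, PV = 7.215004
  t = 8.0000: CF_t = 10.000000, DF = 0.705969, PV = 7.059691
  t = 8.5000: CF_t = 10.000000, DF = 0.690772, PV = 6.907721
  t = 9.0000: CF_t = 10.000000, DF = 0.675902, PV = 6.759022
  t = 9.5000: CF_t = 10.000000, DF = 0.661352, PV = 6.613525
  t = 10.0000: CF_t = 1010.000000, DF = 0.647116, PV = 653.587079
Price P = sum_t PV_t = 807.517774
Convexity numerator sum_t t*(t + 1/m) * CF_t / (1+y/m)^(m*t + 2):
  t = 0.5000: term = 4.684005
  t = 1.0000: term = 13.749524
  t = 1.5000: term = 26.907093
  t = 2.0000: term = 43.879799
  t = 2.5000: term = 64.402836
  t = 3.0000: term = 88.223063
  t = 3.5000: term = 115.098582
  t = 4.0000: term = 144.798328
  t = 4.5000: term = 177.101673
  t = 5.0000: term = 211.798044
  t = 5.5000: term = 248.686548
  t = 6.0000: term = 287.575621
  t = 6.5000: term = 328.282672
  t = 7.0000: term = 370.633756
  t = 7.5000: term = 414.463244
  t = 8.0000: term = 459.613512
  t = 8.5000: term = 505.934639
  t = 9.0000: term = 553.284111
  t = 9.5000: term = 601.526540
  t = 10.0000: term = 65703.872231
Convexity = (1/P) * sum = 70364.515822 / 807.517774 = 87.136801


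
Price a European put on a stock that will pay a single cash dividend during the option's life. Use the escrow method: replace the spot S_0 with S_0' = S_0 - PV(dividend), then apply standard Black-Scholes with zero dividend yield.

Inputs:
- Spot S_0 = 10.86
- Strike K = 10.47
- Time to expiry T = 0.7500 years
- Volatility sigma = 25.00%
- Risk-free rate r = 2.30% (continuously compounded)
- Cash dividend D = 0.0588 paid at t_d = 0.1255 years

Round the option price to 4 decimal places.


PV(D) = D * exp(-r * t_d) = 0.0588 * 0.99711766 = 0.05863052
S_0' = S_0 - PV(D) = 10.8600 - 0.05863052 = 10.80136948
d1 = (ln(S_0'/K) + (r + sigma^2/2)*T) / (sigma*sqrt(T)) = 0.33184433
d2 = d1 - sigma*sqrt(T) = 0.11533798
exp(-rT) = 0.98289793
N(-d1) = 0.37000340; N(-d2) = 0.45408862
P = K * exp(-rT) * N(-d2) - S_0' * N(-d1) = 10.4700 * 0.98289793 * 0.45408862 - 10.80136948 * 0.37000340 = 0.6765

Answer: Price = 0.6765


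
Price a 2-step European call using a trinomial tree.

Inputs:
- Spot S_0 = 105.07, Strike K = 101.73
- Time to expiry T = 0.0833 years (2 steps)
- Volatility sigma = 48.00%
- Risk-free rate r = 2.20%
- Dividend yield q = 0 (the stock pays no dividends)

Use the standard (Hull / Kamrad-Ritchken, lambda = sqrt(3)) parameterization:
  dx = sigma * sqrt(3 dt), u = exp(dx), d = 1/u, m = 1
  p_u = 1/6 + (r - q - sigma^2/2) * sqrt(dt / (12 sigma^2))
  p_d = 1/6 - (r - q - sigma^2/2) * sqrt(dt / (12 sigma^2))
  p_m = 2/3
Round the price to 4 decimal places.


Answer: Price = V(0,0) = 7.4713

Derivation:
dt = T/N = 0.041650; dx = sigma*sqrt(3*dt) = 0.169672
u = exp(dx) = 1.184916; d = 1/u = 0.843942
p_u = 0.155228, p_m = 0.666667, p_d = 0.178106
Discount per step: exp(-r*dt) = 0.999084
Stock lattice S(k, j) with j the centered position index:
  k=0: S(0,+0) = 105.0700
  k=1: S(1,-1) = 88.6730; S(1,+0) = 105.0700; S(1,+1) = 124.4991
  k=2: S(2,-2) = 74.8348; S(2,-1) = 88.6730; S(2,+0) = 105.0700; S(2,+1) = 124.4991; S(2,+2) = 147.5209
Terminal payoffs V(N, j) = max(S_T - K, 0):
  V(2,-2) = 0.000000; V(2,-1) = 0.000000; V(2,+0) = 3.340000; V(2,+1) = 22.769099; V(2,+2) = 45.790944
Backward induction: V(k, j) = exp(-r*dt) * [p_u * V(k+1, j+1) + p_m * V(k+1, j) + p_d * V(k+1, j-1)]
  V(1,-1) = exp(-r*dt) * [p_u*3.340000 + p_m*0.000000 + p_d*0.000000] = 0.517985
  V(1,+0) = exp(-r*dt) * [p_u*22.769099 + p_m*3.340000 + p_d*0.000000] = 5.755782
  V(1,+1) = exp(-r*dt) * [p_u*45.790944 + p_m*22.769099 + p_d*3.340000] = 22.861332
  V(0,+0) = exp(-r*dt) * [p_u*22.861332 + p_m*5.755782 + p_d*0.517985] = 7.471304


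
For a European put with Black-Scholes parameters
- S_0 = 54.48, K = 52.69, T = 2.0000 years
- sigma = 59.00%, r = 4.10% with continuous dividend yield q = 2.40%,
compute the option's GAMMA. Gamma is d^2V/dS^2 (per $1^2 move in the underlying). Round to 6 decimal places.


d1 = 0.4979805231; d2 = -0.3364054787
phi(d1) = 0.3524202816; exp(-qT) = 0.9531337871; exp(-rT) = 0.9212719587
Gamma = exp(-qT) * phi(d1) / (S * sigma * sqrt(T)) = 0.9531337871 * 0.3524202816 / (54.4800 * 0.5900 * 1.4142135624) = 0.007389

Answer: Gamma = 0.007389


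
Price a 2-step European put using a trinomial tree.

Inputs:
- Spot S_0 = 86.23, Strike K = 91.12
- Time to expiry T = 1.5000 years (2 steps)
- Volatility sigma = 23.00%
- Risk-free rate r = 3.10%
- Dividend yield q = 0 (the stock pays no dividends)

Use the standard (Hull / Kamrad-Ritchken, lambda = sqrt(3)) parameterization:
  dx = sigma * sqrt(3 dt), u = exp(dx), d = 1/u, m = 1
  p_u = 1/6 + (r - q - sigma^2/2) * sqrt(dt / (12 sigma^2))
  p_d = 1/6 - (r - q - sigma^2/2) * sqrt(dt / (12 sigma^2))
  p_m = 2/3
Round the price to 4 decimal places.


dt = T/N = 0.750000; dx = sigma*sqrt(3*dt) = 0.345000
u = exp(dx) = 1.411990; d = 1/u = 0.708220
p_u = 0.171612, p_m = 0.666667, p_d = 0.161721
Discount per step: exp(-r*dt) = 0.977018
Stock lattice S(k, j) with j the centered position index:
  k=0: S(0,+0) = 86.2300
  k=1: S(1,-1) = 61.0698; S(1,+0) = 86.2300; S(1,+1) = 121.7559
  k=2: S(2,-2) = 43.2509; S(2,-1) = 61.0698; S(2,+0) = 86.2300; S(2,+1) = 121.7559; S(2,+2) = 171.9181
Terminal payoffs V(N, j) = max(K - S_T, 0):
  V(2,-2) = 47.869096; V(2,-1) = 30.050159; V(2,+0) = 4.890000; V(2,+1) = 0.000000; V(2,+2) = 0.000000
Backward induction: V(k, j) = exp(-r*dt) * [p_u * V(k+1, j+1) + p_m * V(k+1, j) + p_d * V(k+1, j-1)]
  V(1,-1) = exp(-r*dt) * [p_u*4.890000 + p_m*30.050159 + p_d*47.869096] = 27.956460
  V(1,+0) = exp(-r*dt) * [p_u*0.000000 + p_m*4.890000 + p_d*30.050159] = 7.933136
  V(1,+1) = exp(-r*dt) * [p_u*0.000000 + p_m*0.000000 + p_d*4.890000] = 0.772641
  V(0,+0) = exp(-r*dt) * [p_u*0.772641 + p_m*7.933136 + p_d*27.956460] = 9.714002

Answer: Price = V(0,0) = 9.7140


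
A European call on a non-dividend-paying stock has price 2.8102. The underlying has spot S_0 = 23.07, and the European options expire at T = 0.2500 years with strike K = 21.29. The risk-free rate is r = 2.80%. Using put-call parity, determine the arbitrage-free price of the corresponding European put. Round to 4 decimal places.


Put-call parity: C - P = S_0 * exp(-qT) - K * exp(-rT).
S_0 * exp(-qT) = 23.0700 * 1.00000000 = 23.07000000
K * exp(-rT) = 21.2900 * 0.99302444 = 21.14149039
P = C - S*exp(-qT) + K*exp(-rT)
P = 2.8102 - 23.07000000 + 21.14149039 = 0.8817

Answer: Put price = 0.8817


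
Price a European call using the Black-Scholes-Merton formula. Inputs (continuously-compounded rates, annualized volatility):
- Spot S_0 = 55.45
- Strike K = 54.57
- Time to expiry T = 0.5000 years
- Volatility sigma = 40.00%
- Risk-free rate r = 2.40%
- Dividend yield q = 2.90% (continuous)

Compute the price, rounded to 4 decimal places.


d1 = (ln(S/K) + (r - q + 0.5*sigma^2) * T) / (sigma * sqrt(T)) = 0.18914199
d2 = d1 - sigma * sqrt(T) = -0.09370073
exp(-rT) = 0.98807171; exp(-qT) = 0.98560462
C = S_0 * exp(-qT) * N(d1) - K * exp(-rT) * N(d2)
N(d1) = 0.57500923; N(d2) = 0.46267345
C = 55.4500 * 0.98560462 * 0.57500923 - 54.5700 * 0.98807171 * 0.46267345 = 6.4784

Answer: Price = 6.4784


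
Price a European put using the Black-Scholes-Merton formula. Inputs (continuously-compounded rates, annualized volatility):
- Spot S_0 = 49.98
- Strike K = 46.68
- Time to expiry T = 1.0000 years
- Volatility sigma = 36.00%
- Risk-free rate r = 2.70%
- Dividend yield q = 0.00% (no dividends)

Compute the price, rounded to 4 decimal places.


d1 = (ln(S/K) + (r - q + 0.5*sigma^2) * T) / (sigma * sqrt(T)) = 0.44474199
d2 = d1 - sigma * sqrt(T) = 0.08474199
exp(-rT) = 0.97336124; exp(-qT) = 1.00000000
P = K * exp(-rT) * N(-d2) - S_0 * exp(-qT) * N(-d1)
N(-d1) = 0.32825311; N(-d2) = 0.46623325
P = 46.6800 * 0.97336124 * 0.46623325 - 49.9800 * 1.00000000 * 0.32825311 = 4.7779

Answer: Price = 4.7779


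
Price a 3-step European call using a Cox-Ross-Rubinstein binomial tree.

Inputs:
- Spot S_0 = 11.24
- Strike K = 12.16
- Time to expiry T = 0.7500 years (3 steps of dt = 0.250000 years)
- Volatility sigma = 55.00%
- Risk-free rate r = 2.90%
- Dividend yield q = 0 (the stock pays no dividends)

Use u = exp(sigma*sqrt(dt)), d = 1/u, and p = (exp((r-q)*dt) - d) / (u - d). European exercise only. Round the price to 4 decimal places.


Answer: Price = V(0,0) = 2.0114

Derivation:
dt = T/N = 0.250000
u = exp(sigma*sqrt(dt)) = 1.316531; d = 1/u = 0.759572
p = (exp((r-q)*dt) - d) / (u - d) = 0.444744
Discount per step: exp(-r*dt) = 0.992776
Stock lattice S(k, i) with i counting down-moves:
  k=0: S(0,0) = 11.2400
  k=1: S(1,0) = 14.7978; S(1,1) = 8.5376
  k=2: S(2,0) = 19.4818; S(2,1) = 11.2400; S(2,2) = 6.4849
  k=3: S(3,0) = 25.6483; S(3,1) = 14.7978; S(3,2) = 8.5376; S(3,3) = 4.9258
Terminal payoffs V(N, i) = max(S_T - K, 0):
  V(3,0) = 13.488340; V(3,1) = 2.637805; V(3,2) = 0.000000; V(3,3) = 0.000000
Backward induction: V(k, i) = exp(-r*dt) * [p * V(k+1, i) + (1-p) * V(k+1, i+1)].
  V(2,0) = exp(-r*dt) * [p*13.488340 + (1-p)*2.637805] = 7.409605
  V(2,1) = exp(-r*dt) * [p*2.637805 + (1-p)*0.000000] = 1.164674
  V(2,2) = exp(-r*dt) * [p*0.000000 + (1-p)*0.000000] = 0.000000
  V(1,0) = exp(-r*dt) * [p*7.409605 + (1-p)*1.164674] = 3.913596
  V(1,1) = exp(-r*dt) * [p*1.164674 + (1-p)*0.000000] = 0.514241
  V(0,0) = exp(-r*dt) * [p*3.913596 + (1-p)*0.514241] = 2.011449


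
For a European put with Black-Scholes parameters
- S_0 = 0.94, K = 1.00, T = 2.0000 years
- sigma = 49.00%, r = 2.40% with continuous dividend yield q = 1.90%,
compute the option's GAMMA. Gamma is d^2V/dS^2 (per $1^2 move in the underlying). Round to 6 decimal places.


Answer: Gamma = 0.568260

Derivation:
d1 = 0.2716222213; d2 = -0.4213424243
phi(d1) = 0.3844937101; exp(-qT) = 0.9627129409; exp(-rT) = 0.9531337871
Gamma = exp(-qT) * phi(d1) / (S * sigma * sqrt(T)) = 0.9627129409 * 0.3844937101 / (0.9400 * 0.4900 * 1.4142135624) = 0.568260


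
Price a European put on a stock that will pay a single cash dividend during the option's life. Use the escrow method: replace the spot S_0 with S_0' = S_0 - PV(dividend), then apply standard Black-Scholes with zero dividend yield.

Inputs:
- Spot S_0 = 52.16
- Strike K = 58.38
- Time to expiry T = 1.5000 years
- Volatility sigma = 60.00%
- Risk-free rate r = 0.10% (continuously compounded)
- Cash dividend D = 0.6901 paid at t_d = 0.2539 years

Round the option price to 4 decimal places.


PV(D) = D * exp(-r * t_d) = 0.6901 * 0.99974613 = 0.68992481
S_0' = S_0 - PV(D) = 52.1600 - 0.68992481 = 51.47007519
d1 = (ln(S_0'/K) + (r + sigma^2/2)*T) / (sigma*sqrt(T)) = 0.19803745
d2 = d1 - sigma*sqrt(T) = -0.53680947
exp(-rT) = 0.99850112
N(-d1) = 0.42150788; N(-d2) = 0.70430039
P = K * exp(-rT) * N(-d2) - S_0' * N(-d1) = 58.3800 * 0.99850112 * 0.70430039 - 51.47007519 * 0.42150788 = 19.3604

Answer: Price = 19.3604


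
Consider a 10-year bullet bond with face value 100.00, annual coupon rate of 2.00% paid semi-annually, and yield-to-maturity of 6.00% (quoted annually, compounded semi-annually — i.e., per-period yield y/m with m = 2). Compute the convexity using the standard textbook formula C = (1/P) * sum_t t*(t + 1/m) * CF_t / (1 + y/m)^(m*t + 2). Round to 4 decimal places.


Answer: Convexity = 84.6429

Derivation:
Coupon per period c = face * coupon_rate / m = 1.000000
Periods per year m = 2; per-period yield y/m = 0.030000
Number of cashflows N = 20
Cashflows (t years, CF_t, discount factor 1/(1+y/m)^(m*t), PV):
  t = 0.5000: CF_t = 1.000000, DF = 0.970874, PV = 0.970874
  t = 1.0000: CF_t = 1.000000, DF = 0.942596, PV = 0.942596
  t = 1.5000: CF_t = 1.000000, DF = 0.915142, PV = 0.915142
  t = 2.0000: CF_t = 1.000000, DF = 0.888487, PV = 0.888487
  t = 2.5000: CF_t = 1.000000, DF = 0.862609, PV = 0.862609
  t = 3.0000: CF_t = 1.000000, DF = 0.837484, PV = 0.837484
  t = 3.5000: CF_t = 1.000000, DF = 0.813092, PV = 0.813092
  t = 4.0000: CF_t = 1.000000, DF = 0.789409, PV = 0.789409
  t = 4.5000: CF_t = 1.000000, DF = 0.766417, PV = 0.766417
  t = 5.0000: CF_t = 1.000000, DF = 0.744094, PV = 0.744094
  t = 5.5000: CF_t = 1.000000, DF = 0.722421, PV = 0.722421
  t = 6.0000: CF_t = 1.000000, DF = 0.701380, PV = 0.701380
  t = 6.5000: CF_t = 1.000000, DF = 0.680951, PV = 0.680951
  t = 7.0000: CF_t = 1.000000, DF = 0.661118, PV = 0.661118
  t = 7.5000: CF_t = 1.000000, DF = 0.641862, PV = 0.641862
  t = 8.0000: CF_t = 1.000000, DF = 0.623167, PV = 0.623167
  t = 8.5000: CF_t = 1.000000, DF = 0.605016, PV = 0.605016
  t = 9.0000: CF_t = 1.000000, DF = 0.587395, PV = 0.587395
  t = 9.5000: CF_t = 1.000000, DF = 0.570286, PV = 0.570286
  t = 10.0000: CF_t = 101.000000, DF = 0.553676, PV = 55.921251
Price P = sum_t PV_t = 70.245050
Convexity numerator sum_t t*(t + 1/m) * CF_t / (1+y/m)^(m*t + 2):
  t = 0.5000: term = 0.457571
  t = 1.0000: term = 1.332731
  t = 1.5000: term = 2.587826
  t = 2.0000: term = 4.187421
  t = 2.5000: term = 6.098186
  t = 3.0000: term = 8.288797
  t = 3.5000: term = 10.729834
  t = 4.0000: term = 13.393690
  t = 4.5000: term = 16.254479
  t = 5.0000: term = 19.287947
  t = 5.5000: term = 22.471394
  t = 6.0000: term = 25.783594
  t = 6.5000: term = 29.204719
  t = 7.0000: term = 32.716264
  t = 7.5000: term = 36.300987
  t = 8.0000: term = 39.942833
  t = 8.5000: term = 43.626881
  t = 9.0000: term = 47.339277
  t = 9.5000: term = 51.067181
  t = 10.0000: term = 5534.669972
Convexity = (1/P) * sum = 5945.741585 / 70.245050 = 84.642855


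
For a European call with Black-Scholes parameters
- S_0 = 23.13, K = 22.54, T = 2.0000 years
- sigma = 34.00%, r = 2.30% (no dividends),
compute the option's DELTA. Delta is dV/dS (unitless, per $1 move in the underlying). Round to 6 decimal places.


d1 = 0.3898216620; d2 = -0.0910109492
phi(d1) = 0.3697533944; exp(-qT) = 1.0000000000; exp(-rT) = 0.9550419622
N(d1) = 0.6516657877
Delta = exp(-qT) * N(d1) = 1.0000000000 * 0.6516657877 = 0.651666

Answer: Delta = 0.651666


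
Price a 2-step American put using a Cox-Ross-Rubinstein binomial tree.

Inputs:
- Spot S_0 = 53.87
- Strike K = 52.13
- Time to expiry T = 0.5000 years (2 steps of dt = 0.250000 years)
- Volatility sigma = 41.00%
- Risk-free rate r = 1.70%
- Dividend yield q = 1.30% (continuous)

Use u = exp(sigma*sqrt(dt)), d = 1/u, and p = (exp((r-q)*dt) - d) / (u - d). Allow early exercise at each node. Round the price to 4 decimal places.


dt = T/N = 0.250000
u = exp(sigma*sqrt(dt)) = 1.227525; d = 1/u = 0.814647
p = (exp((r-q)*dt) - d) / (u - d) = 0.451352
Discount per step: exp(-r*dt) = 0.995759
Stock lattice S(k, i) with i counting down-moves:
  k=0: S(0,0) = 53.8700
  k=1: S(1,0) = 66.1268; S(1,1) = 43.8851
  k=2: S(2,0) = 81.1723; S(2,1) = 53.8700; S(2,2) = 35.7508
Terminal payoffs V(N, i) = max(K - S_T, 0):
  V(2,0) = 0.000000; V(2,1) = 0.000000; V(2,2) = 16.379161
Backward induction: V(k, i) = exp(-r*dt) * [p * V(k+1, i) + (1-p) * V(k+1, i+1)]; then take max(V_cont, immediate exercise) for American.
  V(1,0) = exp(-r*dt) * [p*0.000000 + (1-p)*0.000000] = 0.000000; exercise = 0.000000; V(1,0) = max -> 0.000000
  V(1,1) = exp(-r*dt) * [p*0.000000 + (1-p)*16.379161] = 8.948283; exercise = 8.244949; V(1,1) = max -> 8.948283
  V(0,0) = exp(-r*dt) * [p*0.000000 + (1-p)*8.948283] = 4.888637; exercise = 0.000000; V(0,0) = max -> 4.888637

Answer: Price = V(0,0) = 4.8886


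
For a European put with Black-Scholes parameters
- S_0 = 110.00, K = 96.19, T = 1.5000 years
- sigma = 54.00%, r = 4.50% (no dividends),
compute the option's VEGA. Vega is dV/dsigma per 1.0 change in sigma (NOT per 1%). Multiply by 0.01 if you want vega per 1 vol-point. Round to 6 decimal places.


Answer: Vega = 43.916377

Derivation:
d1 = 0.6355896122; d2 = -0.0257726184
phi(d1) = 0.3259779263; exp(-qT) = 1.0000000000; exp(-rT) = 0.9347277206
Vega = S * exp(-qT) * phi(d1) * sqrt(T) = 110.0000 * 1.0000000000 * 0.3259779263 * 1.2247448714 = 43.916377


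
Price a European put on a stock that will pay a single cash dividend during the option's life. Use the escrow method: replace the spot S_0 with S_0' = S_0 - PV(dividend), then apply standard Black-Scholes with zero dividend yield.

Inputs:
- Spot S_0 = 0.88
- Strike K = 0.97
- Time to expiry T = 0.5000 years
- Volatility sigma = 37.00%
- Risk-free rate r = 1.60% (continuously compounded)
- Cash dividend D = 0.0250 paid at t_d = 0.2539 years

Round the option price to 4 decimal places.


PV(D) = D * exp(-r * t_d) = 0.0250 * 0.99594584 = 0.02489865
S_0' = S_0 - PV(D) = 0.8800 - 0.02489865 = 0.85510135
d1 = (ln(S_0'/K) + (r + sigma^2/2)*T) / (sigma*sqrt(T)) = -0.32049545
d2 = d1 - sigma*sqrt(T) = -0.58212496
exp(-rT) = 0.99203191
N(-d1) = 0.62570361; N(-d2) = 0.71975874
P = K * exp(-rT) * N(-d2) - S_0' * N(-d1) = 0.9700 * 0.99203191 * 0.71975874 - 0.85510135 * 0.62570361 = 0.1576

Answer: Price = 0.1576


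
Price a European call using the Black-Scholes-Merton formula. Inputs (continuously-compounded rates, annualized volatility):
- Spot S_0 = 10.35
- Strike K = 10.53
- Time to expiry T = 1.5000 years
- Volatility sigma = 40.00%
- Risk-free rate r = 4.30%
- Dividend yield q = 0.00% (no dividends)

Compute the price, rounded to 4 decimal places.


Answer: Price = 2.2043

Derivation:
d1 = (ln(S/K) + (r - q + 0.5*sigma^2) * T) / (sigma * sqrt(T)) = 0.34141436
d2 = d1 - sigma * sqrt(T) = -0.14848359
exp(-rT) = 0.93753611; exp(-qT) = 1.00000000
C = S_0 * exp(-qT) * N(d1) - K * exp(-rT) * N(d2)
N(d1) = 0.63360417; N(d2) = 0.44098057
C = 10.3500 * 1.00000000 * 0.63360417 - 10.5300 * 0.93753611 * 0.44098057 = 2.2043


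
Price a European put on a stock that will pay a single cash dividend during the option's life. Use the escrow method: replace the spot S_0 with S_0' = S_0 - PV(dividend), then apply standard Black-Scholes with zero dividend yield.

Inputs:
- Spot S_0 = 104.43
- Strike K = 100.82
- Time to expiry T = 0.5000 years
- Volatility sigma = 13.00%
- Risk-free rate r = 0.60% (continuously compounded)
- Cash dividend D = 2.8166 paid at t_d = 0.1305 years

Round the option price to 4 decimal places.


Answer: Price = 3.1821

Derivation:
PV(D) = D * exp(-r * t_d) = 2.8166 * 0.99921731 = 2.81439547
S_0' = S_0 - PV(D) = 104.4300 - 2.81439547 = 101.61560453
d1 = (ln(S_0'/K) + (r + sigma^2/2)*T) / (sigma*sqrt(T)) = 0.16410711
d2 = d1 - sigma*sqrt(T) = 0.07218323
exp(-rT) = 0.99700450
N(-d1) = 0.43482341; N(-d2) = 0.47122805
P = K * exp(-rT) * N(-d2) - S_0' * N(-d1) = 100.8200 * 0.99700450 * 0.47122805 - 101.61560453 * 0.43482341 = 3.1821


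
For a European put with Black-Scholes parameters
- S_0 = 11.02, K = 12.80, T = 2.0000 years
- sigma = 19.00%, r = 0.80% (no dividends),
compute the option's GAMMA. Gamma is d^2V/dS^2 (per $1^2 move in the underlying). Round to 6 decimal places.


d1 = -0.3633537685; d2 = -0.6320543454
phi(d1) = 0.3734573340; exp(-qT) = 1.0000000000; exp(-rT) = 0.9841273201
Gamma = exp(-qT) * phi(d1) / (S * sigma * sqrt(T)) = 1.0000000000 * 0.3734573340 / (11.0200 * 0.1900 * 1.4142135624) = 0.126122

Answer: Gamma = 0.126122


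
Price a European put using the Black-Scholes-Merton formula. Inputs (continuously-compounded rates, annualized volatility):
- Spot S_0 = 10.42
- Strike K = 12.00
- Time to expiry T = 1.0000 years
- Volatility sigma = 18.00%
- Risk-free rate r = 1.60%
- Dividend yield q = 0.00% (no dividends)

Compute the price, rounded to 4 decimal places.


d1 = (ln(S/K) + (r - q + 0.5*sigma^2) * T) / (sigma * sqrt(T)) = -0.60544230
d2 = d1 - sigma * sqrt(T) = -0.78544230
exp(-rT) = 0.98412732; exp(-qT) = 1.00000000
P = K * exp(-rT) * N(-d2) - S_0 * exp(-qT) * N(-d1)
N(-d1) = 0.72755742; N(-d2) = 0.78390286
P = 12.0000 * 0.98412732 * 0.78390286 - 10.4200 * 1.00000000 * 0.72755742 = 1.6764

Answer: Price = 1.6764


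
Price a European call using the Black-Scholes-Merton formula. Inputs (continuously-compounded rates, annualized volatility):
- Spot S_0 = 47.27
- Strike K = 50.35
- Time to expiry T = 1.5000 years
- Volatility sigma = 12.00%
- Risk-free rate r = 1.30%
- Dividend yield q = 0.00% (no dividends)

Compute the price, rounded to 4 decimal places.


Answer: Price = 1.9005

Derivation:
d1 = (ln(S/K) + (r - q + 0.5*sigma^2) * T) / (sigma * sqrt(T)) = -0.22333069
d2 = d1 - sigma * sqrt(T) = -0.37030008
exp(-rT) = 0.98068890; exp(-qT) = 1.00000000
C = S_0 * exp(-qT) * N(d1) - K * exp(-rT) * N(d2)
N(d1) = 0.41163907; N(d2) = 0.35557946
C = 47.2700 * 1.00000000 * 0.41163907 - 50.3500 * 0.98068890 * 0.35557946 = 1.9005


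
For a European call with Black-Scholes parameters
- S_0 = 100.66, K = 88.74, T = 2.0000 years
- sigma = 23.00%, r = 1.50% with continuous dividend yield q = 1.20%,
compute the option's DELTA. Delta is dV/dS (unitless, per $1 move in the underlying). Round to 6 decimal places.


Answer: Delta = 0.698216

Derivation:
d1 = 0.5685684389; d2 = 0.2432993195
phi(d1) = 0.3394008004; exp(-qT) = 0.9762857098; exp(-rT) = 0.9704455335
N(d1) = 0.7151754758
Delta = exp(-qT) * N(d1) = 0.9762857098 * 0.7151754758 = 0.698216


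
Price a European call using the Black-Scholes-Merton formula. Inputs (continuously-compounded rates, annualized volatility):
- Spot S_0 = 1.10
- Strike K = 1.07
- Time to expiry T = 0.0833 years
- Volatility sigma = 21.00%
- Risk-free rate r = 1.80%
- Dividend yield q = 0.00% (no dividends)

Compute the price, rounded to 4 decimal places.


Answer: Price = 0.0450

Derivation:
d1 = (ln(S/K) + (r - q + 0.5*sigma^2) * T) / (sigma * sqrt(T)) = 0.51126669
d2 = d1 - sigma * sqrt(T) = 0.45065703
exp(-rT) = 0.99850172; exp(-qT) = 1.00000000
C = S_0 * exp(-qT) * N(d1) - K * exp(-rT) * N(d2)
N(d1) = 0.69541784; N(d2) = 0.67388162
C = 1.1000 * 1.00000000 * 0.69541784 - 1.0700 * 0.99850172 * 0.67388162 = 0.0450


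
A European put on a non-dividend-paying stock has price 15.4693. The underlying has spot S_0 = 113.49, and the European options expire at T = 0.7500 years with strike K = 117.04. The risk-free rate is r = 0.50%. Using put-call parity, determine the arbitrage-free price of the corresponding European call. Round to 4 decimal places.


Put-call parity: C - P = S_0 * exp(-qT) - K * exp(-rT).
S_0 * exp(-qT) = 113.4900 * 1.00000000 = 113.49000000
K * exp(-rT) = 117.0400 * 0.99625702 = 116.60192191
C = P + S*exp(-qT) - K*exp(-rT)
C = 15.4693 + 113.49000000 - 116.60192191 = 12.3574

Answer: Call price = 12.3574


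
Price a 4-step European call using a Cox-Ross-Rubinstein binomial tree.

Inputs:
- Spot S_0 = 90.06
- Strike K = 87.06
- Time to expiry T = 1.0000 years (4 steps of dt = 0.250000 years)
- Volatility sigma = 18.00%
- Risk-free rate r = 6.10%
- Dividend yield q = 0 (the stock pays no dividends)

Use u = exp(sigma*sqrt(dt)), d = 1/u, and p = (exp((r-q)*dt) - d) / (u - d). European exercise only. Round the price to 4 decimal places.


dt = T/N = 0.250000
u = exp(sigma*sqrt(dt)) = 1.094174; d = 1/u = 0.913931
p = (exp((r-q)*dt) - d) / (u - d) = 0.562772
Discount per step: exp(-r*dt) = 0.984866
Stock lattice S(k, i) with i counting down-moves:
  k=0: S(0,0) = 90.0600
  k=1: S(1,0) = 98.5413; S(1,1) = 82.3086
  k=2: S(2,0) = 107.8214; S(2,1) = 90.0600; S(2,2) = 75.2244
  k=3: S(3,0) = 117.9754; S(3,1) = 98.5413; S(3,2) = 82.3086; S(3,3) = 68.7500
  k=4: S(4,0) = 129.0856; S(4,1) = 107.8214; S(4,2) = 90.0600; S(4,3) = 75.2244; S(4,4) = 62.8327
Terminal payoffs V(N, i) = max(S_T - K, 0):
  V(4,0) = 42.025647; V(4,1) = 20.761396; V(4,2) = 3.000000; V(4,3) = 0.000000; V(4,4) = 0.000000
Backward induction: V(k, i) = exp(-r*dt) * [p * V(k+1, i) + (1-p) * V(k+1, i+1)].
  V(3,0) = exp(-r*dt) * [p*42.025647 + (1-p)*20.761396] = 32.232991
  V(3,1) = exp(-r*dt) * [p*20.761396 + (1-p)*3.000000] = 12.798929
  V(3,2) = exp(-r*dt) * [p*3.000000 + (1-p)*0.000000] = 1.662763
  V(3,3) = exp(-r*dt) * [p*0.000000 + (1-p)*0.000000] = 0.000000
  V(2,0) = exp(-r*dt) * [p*32.232991 + (1-p)*12.798929] = 23.376641
  V(2,1) = exp(-r*dt) * [p*12.798929 + (1-p)*1.662763] = 7.809867
  V(2,2) = exp(-r*dt) * [p*1.662763 + (1-p)*0.000000] = 0.921594
  V(1,0) = exp(-r*dt) * [p*23.376641 + (1-p)*7.809867] = 16.319623
  V(1,1) = exp(-r*dt) * [p*7.809867 + (1-p)*0.921594] = 4.725502
  V(0,0) = exp(-r*dt) * [p*16.319623 + (1-p)*4.725502] = 11.080077

Answer: Price = V(0,0) = 11.0801


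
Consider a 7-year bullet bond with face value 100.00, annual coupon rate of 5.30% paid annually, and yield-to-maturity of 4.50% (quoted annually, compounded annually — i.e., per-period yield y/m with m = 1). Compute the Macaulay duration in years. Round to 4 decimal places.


Answer: Macaulay duration = 6.0528 years

Derivation:
Coupon per period c = face * coupon_rate / m = 5.300000
Periods per year m = 1; per-period yield y/m = 0.045000
Number of cashflows N = 7
Cashflows (t years, CF_t, discount factor 1/(1+y/m)^(m*t), PV):
  t = 1.0000: CF_t = 5.300000, DF = 0.956938, PV = 5.071770
  t = 2.0000: CF_t = 5.300000, DF = 0.915730, PV = 4.853369
  t = 3.0000: CF_t = 5.300000, DF = 0.876297, PV = 4.644372
  t = 4.0000: CF_t = 5.300000, DF = 0.838561, PV = 4.444375
  t = 5.0000: CF_t = 5.300000, DF = 0.802451, PV = 4.252991
  t = 6.0000: CF_t = 5.300000, DF = 0.767896, PV = 4.069847
  t = 7.0000: CF_t = 105.300000, DF = 0.734828, PV = 77.377437
Price P = sum_t PV_t = 104.714161
Macaulay numerator sum_t t * PV_t:
  t * PV_t at t = 1.0000: 5.071770
  t * PV_t at t = 2.0000: 9.706737
  t * PV_t at t = 3.0000: 13.933116
  t * PV_t at t = 4.0000: 17.777500
  t * PV_t at t = 5.0000: 21.264953
  t * PV_t at t = 6.0000: 24.419084
  t * PV_t at t = 7.0000: 541.642056
Macaulay duration D = (sum_t t * PV_t) / P = 633.815218 / 104.714161 = 6.052813


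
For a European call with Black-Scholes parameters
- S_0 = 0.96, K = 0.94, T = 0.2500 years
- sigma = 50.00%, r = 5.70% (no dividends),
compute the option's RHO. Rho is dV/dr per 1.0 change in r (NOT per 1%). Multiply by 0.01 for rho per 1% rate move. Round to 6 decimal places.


Answer: Rho = 0.117336

Derivation:
d1 = 0.2662136368; d2 = 0.0162136368
phi(d1) = 0.3850533498; exp(-qT) = 1.0000000000; exp(-rT) = 0.9858510507
N(d2) = 0.5064680218
Rho = K*T*exp(-rT)*N(d2) = 0.9400 * 0.2500 * 0.9858510507 * 0.5064680218 = 0.117336


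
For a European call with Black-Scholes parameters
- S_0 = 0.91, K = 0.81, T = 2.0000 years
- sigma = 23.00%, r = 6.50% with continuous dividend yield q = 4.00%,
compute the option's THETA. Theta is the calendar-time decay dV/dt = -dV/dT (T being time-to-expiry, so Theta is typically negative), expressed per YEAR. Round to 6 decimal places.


d1 = 0.6742427695; d2 = 0.3489736501
phi(d1) = 0.3178295045; exp(-qT) = 0.9231163464; exp(-rT) = 0.8780954309
Theta = -S*exp(-qT)*phi(d1)*sigma/(2*sqrt(T)) - r*K*exp(-rT)*N(d2) + q*S*exp(-qT)*N(d1)
N(d1) = 0.7499215088; N(d2) = 0.6364454542; sqrt(T) = 1.4142135624
Term 1 = -0.9100 * 0.9231163464 * 0.3178295045 * 0.2300 / (2 * 1.4142135624) = -0.0217107530
Term 2 = -0.0650 * 0.8100 * 0.8780954309 * 0.6364454542 = -0.0294239709
Term 3 = 0.0400 * 0.9100 * 0.9231163464 * 0.7499215088 = 0.0251984388
Theta = -0.0217107530 + (-0.0294239709) + (0.0251984388) = -0.025936

Answer: Theta = -0.025936


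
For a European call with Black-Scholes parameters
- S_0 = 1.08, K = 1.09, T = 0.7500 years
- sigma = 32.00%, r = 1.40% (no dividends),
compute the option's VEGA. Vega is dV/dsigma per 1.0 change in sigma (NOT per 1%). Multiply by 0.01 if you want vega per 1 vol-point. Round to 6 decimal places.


Answer: Vega = 0.369328

Derivation:
d1 = 0.1431949366; d2 = -0.1339331926
phi(d1) = 0.3948730618; exp(-qT) = 1.0000000000; exp(-rT) = 0.9895549326
Vega = S * exp(-qT) * phi(d1) * sqrt(T) = 1.0800 * 1.0000000000 * 0.3948730618 * 0.8660254038 = 0.369328


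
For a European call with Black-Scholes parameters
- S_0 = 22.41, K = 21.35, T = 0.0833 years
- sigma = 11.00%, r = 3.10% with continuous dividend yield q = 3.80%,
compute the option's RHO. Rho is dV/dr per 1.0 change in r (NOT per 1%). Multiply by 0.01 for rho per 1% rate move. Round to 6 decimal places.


Answer: Rho = 1.653517

Derivation:
d1 = 1.5237667010; d2 = 1.4920187877
phi(d1) = 0.1249463276; exp(-qT) = 0.9968396046; exp(-rT) = 0.9974210313
N(d2) = 0.9321528899
Rho = K*T*exp(-rT)*N(d2) = 21.3500 * 0.0833 * 0.9974210313 * 0.9321528899 = 1.653517


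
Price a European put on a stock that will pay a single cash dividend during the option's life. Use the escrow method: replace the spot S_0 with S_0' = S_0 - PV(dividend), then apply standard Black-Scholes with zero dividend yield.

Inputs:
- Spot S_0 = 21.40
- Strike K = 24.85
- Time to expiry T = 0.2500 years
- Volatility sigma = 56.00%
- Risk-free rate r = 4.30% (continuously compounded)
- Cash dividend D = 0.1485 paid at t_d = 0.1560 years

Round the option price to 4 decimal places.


Answer: Price = 4.5523

Derivation:
PV(D) = D * exp(-r * t_d) = 0.1485 * 0.99331445 = 0.14750720
S_0' = S_0 - PV(D) = 21.4000 - 0.14750720 = 21.25249280
d1 = (ln(S_0'/K) + (r + sigma^2/2)*T) / (sigma*sqrt(T)) = -0.38011984
d2 = d1 - sigma*sqrt(T) = -0.66011984
exp(-rT) = 0.98930757
N(-d1) = 0.64807177; N(-d2) = 0.74541154
P = K * exp(-rT) * N(-d2) - S_0' * N(-d1) = 24.8500 * 0.98930757 * 0.74541154 - 21.25249280 * 0.64807177 = 4.5523


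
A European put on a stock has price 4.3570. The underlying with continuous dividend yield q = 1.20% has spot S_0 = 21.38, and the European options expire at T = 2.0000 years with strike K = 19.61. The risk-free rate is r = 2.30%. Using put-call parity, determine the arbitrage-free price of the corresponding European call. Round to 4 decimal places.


Put-call parity: C - P = S_0 * exp(-qT) - K * exp(-rT).
S_0 * exp(-qT) = 21.3800 * 0.97628571 = 20.87298847
K * exp(-rT) = 19.6100 * 0.95504196 = 18.72837288
C = P + S*exp(-qT) - K*exp(-rT)
C = 4.3570 + 20.87298847 - 18.72837288 = 6.5016

Answer: Call price = 6.5016


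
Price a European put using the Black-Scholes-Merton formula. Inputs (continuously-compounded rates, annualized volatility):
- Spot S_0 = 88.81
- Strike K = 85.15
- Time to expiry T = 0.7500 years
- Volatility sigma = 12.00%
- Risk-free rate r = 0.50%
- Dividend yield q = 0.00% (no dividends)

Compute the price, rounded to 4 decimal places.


Answer: Price = 1.9525

Derivation:
d1 = (ln(S/K) + (r - q + 0.5*sigma^2) * T) / (sigma * sqrt(T)) = 0.49300757
d2 = d1 - sigma * sqrt(T) = 0.38908452
exp(-rT) = 0.99625702; exp(-qT) = 1.00000000
P = K * exp(-rT) * N(-d2) - S_0 * exp(-qT) * N(-d1)
N(-d1) = 0.31100362; N(-d2) = 0.34860681
P = 85.1500 * 0.99625702 * 0.34860681 - 88.8100 * 1.00000000 * 0.31100362 = 1.9525


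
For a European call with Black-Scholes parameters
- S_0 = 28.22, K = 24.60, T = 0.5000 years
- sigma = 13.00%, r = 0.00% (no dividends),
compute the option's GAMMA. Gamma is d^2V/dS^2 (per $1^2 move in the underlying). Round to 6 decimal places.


Answer: Gamma = 0.047025

Derivation:
d1 = 1.5394204541; d2 = 1.4474965726
phi(d1) = 0.1219863409; exp(-qT) = 1.0000000000; exp(-rT) = 1.0000000000
Gamma = exp(-qT) * phi(d1) / (S * sigma * sqrt(T)) = 1.0000000000 * 0.1219863409 / (28.2200 * 0.1300 * 0.7071067812) = 0.047025


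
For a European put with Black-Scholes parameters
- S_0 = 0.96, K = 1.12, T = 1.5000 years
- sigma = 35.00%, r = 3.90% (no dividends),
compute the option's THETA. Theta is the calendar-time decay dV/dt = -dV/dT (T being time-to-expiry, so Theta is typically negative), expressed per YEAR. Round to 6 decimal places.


d1 = -0.0088080848; d2 = -0.4374687898
phi(d1) = 0.3989268053; exp(-qT) = 1.0000000000; exp(-rT) = 0.9431782404
Theta = -S*exp(-qT)*phi(d1)*sigma/(2*sqrt(T)) + r*K*exp(-rT)*N(-d2) - q*S*exp(-qT)*N(-d1)
N(-d1) = 0.5035138720; N(-d2) = 0.6691142972; sqrt(T) = 1.2247448714
Term 1 = -0.9600 * 1.0000000000 * 0.3989268053 * 0.3500 / (2 * 1.2247448714) = -0.0547213586
Term 2 = 0.0390 * 1.1200 * 0.9431782404 * 0.6691142972 = 0.0275661879
Term 3 = 0 (no dividend yield, q = 0)
Theta = -0.0547213586 + (0.0275661879) + (0.0000000000) = -0.027155

Answer: Theta = -0.027155


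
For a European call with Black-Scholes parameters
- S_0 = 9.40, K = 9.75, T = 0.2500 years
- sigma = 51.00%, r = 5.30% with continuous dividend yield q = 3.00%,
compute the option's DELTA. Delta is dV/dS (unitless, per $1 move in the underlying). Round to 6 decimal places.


d1 = 0.0066858991; d2 = -0.2483141009
phi(d1) = 0.3989333639; exp(-qT) = 0.9925280548; exp(-rT) = 0.9868373948
N(d1) = 0.5026672680
Delta = exp(-qT) * N(d1) = 0.9925280548 * 0.5026672680 = 0.498911

Answer: Delta = 0.498911


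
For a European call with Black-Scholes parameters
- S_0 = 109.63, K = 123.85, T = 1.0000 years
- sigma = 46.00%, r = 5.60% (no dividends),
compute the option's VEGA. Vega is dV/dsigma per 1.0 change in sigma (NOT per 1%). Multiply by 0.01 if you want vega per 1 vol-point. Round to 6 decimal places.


Answer: Vega = 43.572317

Derivation:
d1 = 0.0866084864; d2 = -0.3733915136
phi(d1) = 0.3974488437; exp(-qT) = 1.0000000000; exp(-rT) = 0.9455391359
Vega = S * exp(-qT) * phi(d1) * sqrt(T) = 109.6300 * 1.0000000000 * 0.3974488437 * 1.0000000000 = 43.572317


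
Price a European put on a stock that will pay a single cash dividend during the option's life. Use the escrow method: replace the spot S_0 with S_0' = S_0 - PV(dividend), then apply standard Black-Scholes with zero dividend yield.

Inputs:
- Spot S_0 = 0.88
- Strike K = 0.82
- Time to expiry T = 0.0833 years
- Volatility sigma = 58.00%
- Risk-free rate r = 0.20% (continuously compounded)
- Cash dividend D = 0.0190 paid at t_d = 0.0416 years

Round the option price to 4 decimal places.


PV(D) = D * exp(-r * t_d) = 0.0190 * 0.99991680 = 0.01899842
S_0' = S_0 - PV(D) = 0.8800 - 0.01899842 = 0.86100158
d1 = (ln(S_0'/K) + (r + sigma^2/2)*T) / (sigma*sqrt(T)) = 0.37616714
d2 = d1 - sigma*sqrt(T) = 0.20876905
exp(-rT) = 0.99983341
N(-d1) = 0.35339632; N(-d2) = 0.41731427
P = K * exp(-rT) * N(-d2) - S_0' * N(-d1) = 0.8200 * 0.99983341 * 0.41731427 - 0.86100158 * 0.35339632 = 0.0379

Answer: Price = 0.0379


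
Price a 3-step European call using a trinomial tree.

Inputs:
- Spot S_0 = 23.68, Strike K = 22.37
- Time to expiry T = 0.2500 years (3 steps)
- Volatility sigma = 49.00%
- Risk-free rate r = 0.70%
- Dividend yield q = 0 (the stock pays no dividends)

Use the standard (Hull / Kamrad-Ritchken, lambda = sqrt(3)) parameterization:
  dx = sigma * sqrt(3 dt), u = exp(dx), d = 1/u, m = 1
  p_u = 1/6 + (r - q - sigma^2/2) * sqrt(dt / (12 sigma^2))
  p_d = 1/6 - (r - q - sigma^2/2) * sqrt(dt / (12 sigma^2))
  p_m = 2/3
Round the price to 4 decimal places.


Answer: Price = V(0,0) = 2.9666

Derivation:
dt = T/N = 0.083333; dx = sigma*sqrt(3*dt) = 0.245000
u = exp(dx) = 1.277621; d = 1/u = 0.782705
p_u = 0.147440, p_m = 0.666667, p_d = 0.185893
Discount per step: exp(-r*dt) = 0.999417
Stock lattice S(k, j) with j the centered position index:
  k=0: S(0,+0) = 23.6800
  k=1: S(1,-1) = 18.5344; S(1,+0) = 23.6800; S(1,+1) = 30.2541
  k=2: S(2,-2) = 14.5070; S(2,-1) = 18.5344; S(2,+0) = 23.6800; S(2,+1) = 30.2541; S(2,+2) = 38.6532
  k=3: S(3,-3) = 11.3547; S(3,-2) = 14.5070; S(3,-1) = 18.5344; S(3,+0) = 23.6800; S(3,+1) = 30.2541; S(3,+2) = 38.6532; S(3,+3) = 49.3842
Terminal payoffs V(N, j) = max(S_T - K, 0):
  V(3,-3) = 0.000000; V(3,-2) = 0.000000; V(3,-1) = 0.000000; V(3,+0) = 1.310000; V(3,+1) = 7.884073; V(3,+2) = 16.283248; V(3,+3) = 27.014214
Backward induction: V(k, j) = exp(-r*dt) * [p_u * V(k+1, j+1) + p_m * V(k+1, j) + p_d * V(k+1, j-1)]
  V(2,-2) = exp(-r*dt) * [p_u*0.000000 + p_m*0.000000 + p_d*0.000000] = 0.000000
  V(2,-1) = exp(-r*dt) * [p_u*1.310000 + p_m*0.000000 + p_d*0.000000] = 0.193034
  V(2,+0) = exp(-r*dt) * [p_u*7.884073 + p_m*1.310000 + p_d*0.000000] = 2.034578
  V(2,+1) = exp(-r*dt) * [p_u*16.283248 + p_m*7.884073 + p_d*1.310000] = 7.895771
  V(2,+2) = exp(-r*dt) * [p_u*27.014214 + p_m*16.283248 + p_d*7.884073] = 16.294572
  V(1,-1) = exp(-r*dt) * [p_u*2.034578 + p_m*0.193034 + p_d*0.000000] = 0.428419
  V(1,+0) = exp(-r*dt) * [p_u*7.895771 + p_m*2.034578 + p_d*0.193034] = 2.554934
  V(1,+1) = exp(-r*dt) * [p_u*16.294572 + p_m*7.895771 + p_d*2.034578] = 8.039849
  V(0,+0) = exp(-r*dt) * [p_u*8.039849 + p_m*2.554934 + p_d*0.428419] = 2.966598
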